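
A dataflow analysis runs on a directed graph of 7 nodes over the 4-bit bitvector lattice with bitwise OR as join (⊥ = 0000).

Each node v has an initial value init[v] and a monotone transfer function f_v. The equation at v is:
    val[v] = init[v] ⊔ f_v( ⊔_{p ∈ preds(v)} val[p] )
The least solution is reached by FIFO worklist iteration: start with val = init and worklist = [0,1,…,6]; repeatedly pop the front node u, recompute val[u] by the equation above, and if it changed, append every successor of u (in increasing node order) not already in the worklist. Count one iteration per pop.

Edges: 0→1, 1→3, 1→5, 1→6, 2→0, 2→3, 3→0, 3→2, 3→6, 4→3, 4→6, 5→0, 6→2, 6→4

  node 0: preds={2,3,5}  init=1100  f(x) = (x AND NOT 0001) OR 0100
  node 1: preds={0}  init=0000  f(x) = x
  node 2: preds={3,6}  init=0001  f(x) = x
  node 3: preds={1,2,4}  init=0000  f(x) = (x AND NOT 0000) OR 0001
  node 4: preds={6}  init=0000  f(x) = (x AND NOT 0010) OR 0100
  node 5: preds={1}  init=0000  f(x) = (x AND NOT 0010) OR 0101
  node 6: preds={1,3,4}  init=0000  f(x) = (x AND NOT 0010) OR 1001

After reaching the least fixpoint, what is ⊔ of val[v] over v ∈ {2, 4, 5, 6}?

1101

Iteration log — 14 steps:
  step 1. node 0  ⊔preds=0001  new=1100  stable
  step 2. node 1  ⊔preds=1100  new=1100  old=0000  +wl: 
  step 3. node 2  ⊔preds=0000  new=0001  stable
  step 4. node 3  ⊔preds=1101  new=1101  old=0000  +wl: 0,2
  step 5. node 4  ⊔preds=0000  new=0100  old=0000  +wl: 3
  step 6. node 5  ⊔preds=1100  new=1101  old=0000  +wl: 
  step 7. node 6  ⊔preds=1101  new=1101  old=0000  +wl: 4
  step 8. node 0  ⊔preds=1101  new=1100  stable
  step 9. node 2  ⊔preds=1101  new=1101  old=0001  +wl: 0
  step 10. node 3  ⊔preds=1101  new=1101  stable
  step 11. node 4  ⊔preds=1101  new=1101  old=0100  +wl: 3,6
  step 12. node 0  ⊔preds=1101  new=1100  stable
  step 13. node 3  ⊔preds=1101  new=1101  stable
  step 14. node 6  ⊔preds=1101  new=1101  stable

Least fixpoint reached:
  node 0: 1100
  node 1: 1100
  node 2: 1101
  node 3: 1101
  node 4: 1101
  node 5: 1101
  node 6: 1101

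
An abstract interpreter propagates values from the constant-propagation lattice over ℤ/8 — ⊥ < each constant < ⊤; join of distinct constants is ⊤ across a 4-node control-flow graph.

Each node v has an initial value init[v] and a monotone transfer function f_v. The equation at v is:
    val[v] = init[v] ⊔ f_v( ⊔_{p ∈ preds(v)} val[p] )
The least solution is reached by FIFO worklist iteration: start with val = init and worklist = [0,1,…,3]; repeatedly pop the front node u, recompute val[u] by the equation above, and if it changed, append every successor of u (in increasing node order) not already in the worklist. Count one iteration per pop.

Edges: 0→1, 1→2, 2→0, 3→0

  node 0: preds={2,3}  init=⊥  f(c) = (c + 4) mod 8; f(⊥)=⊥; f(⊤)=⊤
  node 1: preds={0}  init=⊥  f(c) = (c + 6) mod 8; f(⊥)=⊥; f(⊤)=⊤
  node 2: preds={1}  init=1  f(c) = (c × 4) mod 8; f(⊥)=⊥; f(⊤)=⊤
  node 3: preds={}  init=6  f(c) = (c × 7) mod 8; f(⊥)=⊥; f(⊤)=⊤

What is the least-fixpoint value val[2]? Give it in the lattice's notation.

⊤

Trace (5 dequeues):
  [1] u=0 | in ⊤ | out ⊤ | prev ⊥ | push {}
  [2] u=1 | in ⊤ | out ⊤ | prev ⊥ | push {}
  [3] u=2 | in ⊤ | out ⊤ | prev 1 | push {0}
  [4] u=3 | in ⊥ | out 6 | ==
  [5] u=0 | in ⊤ | out ⊤ | ==

Converged values:
  [0] ⊤
  [1] ⊤
  [2] ⊤
  [3] 6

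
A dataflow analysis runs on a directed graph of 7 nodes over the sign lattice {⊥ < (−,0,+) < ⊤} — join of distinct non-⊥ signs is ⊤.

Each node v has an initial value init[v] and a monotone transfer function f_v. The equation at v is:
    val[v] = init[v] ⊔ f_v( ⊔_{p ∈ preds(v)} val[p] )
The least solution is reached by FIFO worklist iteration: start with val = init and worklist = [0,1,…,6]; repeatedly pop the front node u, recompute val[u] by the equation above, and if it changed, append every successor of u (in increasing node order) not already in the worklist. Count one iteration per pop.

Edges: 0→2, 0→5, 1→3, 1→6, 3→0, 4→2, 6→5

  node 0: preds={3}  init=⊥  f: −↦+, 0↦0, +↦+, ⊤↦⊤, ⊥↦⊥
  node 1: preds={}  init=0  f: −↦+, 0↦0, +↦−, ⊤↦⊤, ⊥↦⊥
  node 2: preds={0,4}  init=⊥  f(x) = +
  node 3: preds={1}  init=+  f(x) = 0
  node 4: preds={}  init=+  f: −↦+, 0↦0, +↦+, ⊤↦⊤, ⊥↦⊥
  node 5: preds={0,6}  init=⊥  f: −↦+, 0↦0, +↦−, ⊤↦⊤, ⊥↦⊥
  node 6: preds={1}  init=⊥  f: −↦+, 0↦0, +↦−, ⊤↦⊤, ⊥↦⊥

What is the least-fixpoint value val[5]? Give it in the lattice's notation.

⊤

Iteration log — 10 steps:
  step 1. node 0  ⊔preds=+  new=+  old=⊥  +wl: 
  step 2. node 1  ⊔preds=⊥  new=0  stable
  step 3. node 2  ⊔preds=+  new=+  old=⊥  +wl: 
  step 4. node 3  ⊔preds=0  new=⊤  old=+  +wl: 0
  step 5. node 4  ⊔preds=⊥  new=+  stable
  step 6. node 5  ⊔preds=+  new=−  old=⊥  +wl: 
  step 7. node 6  ⊔preds=0  new=0  old=⊥  +wl: 5
  step 8. node 0  ⊔preds=⊤  new=⊤  old=+  +wl: 2
  step 9. node 5  ⊔preds=⊤  new=⊤  old=−  +wl: 
  step 10. node 2  ⊔preds=⊤  new=+  stable

Least fixpoint reached:
  node 0: ⊤
  node 1: 0
  node 2: +
  node 3: ⊤
  node 4: +
  node 5: ⊤
  node 6: 0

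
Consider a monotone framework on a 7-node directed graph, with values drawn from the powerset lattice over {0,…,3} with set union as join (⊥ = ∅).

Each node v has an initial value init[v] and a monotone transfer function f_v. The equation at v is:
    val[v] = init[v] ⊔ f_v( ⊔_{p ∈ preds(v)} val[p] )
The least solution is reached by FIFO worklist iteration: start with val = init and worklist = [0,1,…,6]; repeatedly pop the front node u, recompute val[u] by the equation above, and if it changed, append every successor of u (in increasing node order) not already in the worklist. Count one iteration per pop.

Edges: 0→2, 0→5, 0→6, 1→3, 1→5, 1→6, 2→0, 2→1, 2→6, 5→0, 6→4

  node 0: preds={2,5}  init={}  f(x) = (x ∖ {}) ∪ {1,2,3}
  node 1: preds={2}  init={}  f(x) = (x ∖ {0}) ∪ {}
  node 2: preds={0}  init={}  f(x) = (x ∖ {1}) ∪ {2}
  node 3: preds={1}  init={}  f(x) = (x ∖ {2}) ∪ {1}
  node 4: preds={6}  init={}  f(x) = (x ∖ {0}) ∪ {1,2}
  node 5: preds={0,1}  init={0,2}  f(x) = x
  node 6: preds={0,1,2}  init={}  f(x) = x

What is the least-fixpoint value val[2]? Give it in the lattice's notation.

Worklist (13 pops):
  #1 pop 0: in={0,2} → {0,1,2,3} (was {}); enqueue []
  #2 pop 1: in={} → {} (no change)
  #3 pop 2: in={0,1,2,3} → {0,2,3} (was {}); enqueue [0,1]
  #4 pop 3: in={} → {1} (was {}); enqueue []
  #5 pop 4: in={} → {1,2} (was {}); enqueue []
  #6 pop 5: in={0,1,2,3} → {0,1,2,3} (was {0,2}); enqueue []
  #7 pop 6: in={0,1,2,3} → {0,1,2,3} (was {}); enqueue [4]
  #8 pop 0: in={0,1,2,3} → {0,1,2,3} (no change)
  #9 pop 1: in={0,2,3} → {2,3} (was {}); enqueue [3,5,6]
  #10 pop 4: in={0,1,2,3} → {1,2,3} (was {1,2}); enqueue []
  #11 pop 3: in={2,3} → {1,3} (was {1}); enqueue []
  #12 pop 5: in={0,1,2,3} → {0,1,2,3} (no change)
  #13 pop 6: in={0,1,2,3} → {0,1,2,3} (no change)

Fixpoint:
  val[0] = {0,1,2,3}
  val[1] = {2,3}
  val[2] = {0,2,3}
  val[3] = {1,3}
  val[4] = {1,2,3}
  val[5] = {0,1,2,3}
  val[6] = {0,1,2,3}

{0,2,3}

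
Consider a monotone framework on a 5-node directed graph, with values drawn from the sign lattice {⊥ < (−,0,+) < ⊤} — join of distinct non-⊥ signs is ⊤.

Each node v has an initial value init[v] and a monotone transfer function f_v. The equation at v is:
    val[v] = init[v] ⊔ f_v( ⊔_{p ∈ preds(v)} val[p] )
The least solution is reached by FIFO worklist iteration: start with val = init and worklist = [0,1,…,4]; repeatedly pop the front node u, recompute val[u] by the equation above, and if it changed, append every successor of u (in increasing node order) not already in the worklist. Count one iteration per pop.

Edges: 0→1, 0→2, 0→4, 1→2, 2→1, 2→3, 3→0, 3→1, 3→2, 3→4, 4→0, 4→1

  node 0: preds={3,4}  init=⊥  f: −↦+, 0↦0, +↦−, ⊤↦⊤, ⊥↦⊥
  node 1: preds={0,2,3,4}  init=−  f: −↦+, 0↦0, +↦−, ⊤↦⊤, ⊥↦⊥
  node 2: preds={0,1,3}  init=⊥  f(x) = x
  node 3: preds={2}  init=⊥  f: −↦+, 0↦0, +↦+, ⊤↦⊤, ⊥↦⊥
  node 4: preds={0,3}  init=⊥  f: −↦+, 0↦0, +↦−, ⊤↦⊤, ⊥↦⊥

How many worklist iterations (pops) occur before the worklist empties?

15

Iteration log — 15 steps:
  step 1. node 0  ⊔preds=⊥  new=⊥  stable
  step 2. node 1  ⊔preds=⊥  new=−  stable
  step 3. node 2  ⊔preds=−  new=−  old=⊥  +wl: 1
  step 4. node 3  ⊔preds=−  new=+  old=⊥  +wl: 0,2
  step 5. node 4  ⊔preds=+  new=−  old=⊥  +wl: 
  step 6. node 1  ⊔preds=⊤  new=⊤  old=−  +wl: 
  step 7. node 0  ⊔preds=⊤  new=⊤  old=⊥  +wl: 1,4
  step 8. node 2  ⊔preds=⊤  new=⊤  old=−  +wl: 3
  step 9. node 1  ⊔preds=⊤  new=⊤  stable
  step 10. node 4  ⊔preds=⊤  new=⊤  old=−  +wl: 0,1
  step 11. node 3  ⊔preds=⊤  new=⊤  old=+  +wl: 2,4
  step 12. node 0  ⊔preds=⊤  new=⊤  stable
  step 13. node 1  ⊔preds=⊤  new=⊤  stable
  step 14. node 2  ⊔preds=⊤  new=⊤  stable
  step 15. node 4  ⊔preds=⊤  new=⊤  stable

Least fixpoint reached:
  node 0: ⊤
  node 1: ⊤
  node 2: ⊤
  node 3: ⊤
  node 4: ⊤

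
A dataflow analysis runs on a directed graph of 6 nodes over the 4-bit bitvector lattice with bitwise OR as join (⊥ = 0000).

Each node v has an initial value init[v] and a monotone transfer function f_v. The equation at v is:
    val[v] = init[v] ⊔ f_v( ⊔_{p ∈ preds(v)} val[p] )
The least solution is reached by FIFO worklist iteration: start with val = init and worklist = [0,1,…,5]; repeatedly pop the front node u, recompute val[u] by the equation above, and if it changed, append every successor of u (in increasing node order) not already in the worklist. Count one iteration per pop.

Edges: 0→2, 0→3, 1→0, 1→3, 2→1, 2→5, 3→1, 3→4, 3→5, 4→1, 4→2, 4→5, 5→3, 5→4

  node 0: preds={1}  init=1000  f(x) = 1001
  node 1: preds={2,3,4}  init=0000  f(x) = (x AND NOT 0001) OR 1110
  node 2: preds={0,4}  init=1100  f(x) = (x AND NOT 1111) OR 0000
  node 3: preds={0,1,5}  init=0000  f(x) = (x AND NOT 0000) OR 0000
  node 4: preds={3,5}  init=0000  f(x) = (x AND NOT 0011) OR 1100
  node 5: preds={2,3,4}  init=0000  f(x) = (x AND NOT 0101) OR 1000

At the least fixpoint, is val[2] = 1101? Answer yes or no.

no

Iteration log — 11 steps:
  step 1. node 0  ⊔preds=0000  new=1001  old=1000  +wl: 
  step 2. node 1  ⊔preds=1100  new=1110  old=0000  +wl: 0
  step 3. node 2  ⊔preds=1001  new=1100  stable
  step 4. node 3  ⊔preds=1111  new=1111  old=0000  +wl: 1
  step 5. node 4  ⊔preds=1111  new=1100  old=0000  +wl: 2
  step 6. node 5  ⊔preds=1111  new=1010  old=0000  +wl: 3,4
  step 7. node 0  ⊔preds=1110  new=1001  stable
  step 8. node 1  ⊔preds=1111  new=1110  stable
  step 9. node 2  ⊔preds=1101  new=1100  stable
  step 10. node 3  ⊔preds=1111  new=1111  stable
  step 11. node 4  ⊔preds=1111  new=1100  stable

Least fixpoint reached:
  node 0: 1001
  node 1: 1110
  node 2: 1100
  node 3: 1111
  node 4: 1100
  node 5: 1010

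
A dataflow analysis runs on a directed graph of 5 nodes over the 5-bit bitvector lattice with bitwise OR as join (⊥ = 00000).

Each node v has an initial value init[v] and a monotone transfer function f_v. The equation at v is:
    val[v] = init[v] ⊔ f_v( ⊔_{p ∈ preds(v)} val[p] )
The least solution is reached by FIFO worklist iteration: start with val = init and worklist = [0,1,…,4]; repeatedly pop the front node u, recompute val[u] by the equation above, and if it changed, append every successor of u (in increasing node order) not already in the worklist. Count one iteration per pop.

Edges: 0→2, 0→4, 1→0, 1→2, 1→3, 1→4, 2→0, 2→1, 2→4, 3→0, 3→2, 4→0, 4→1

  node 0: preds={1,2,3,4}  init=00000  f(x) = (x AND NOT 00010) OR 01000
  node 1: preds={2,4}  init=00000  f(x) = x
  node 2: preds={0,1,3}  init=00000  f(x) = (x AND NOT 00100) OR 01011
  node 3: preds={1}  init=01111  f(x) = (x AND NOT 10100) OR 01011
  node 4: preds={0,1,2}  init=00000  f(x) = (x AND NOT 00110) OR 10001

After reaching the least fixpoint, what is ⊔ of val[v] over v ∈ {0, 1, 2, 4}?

Trace (12 dequeues):
  [1] u=0 | in 01111 | out 01101 | prev 00000 | push {}
  [2] u=1 | in 00000 | out 00000 | ==
  [3] u=2 | in 01111 | out 01011 | prev 00000 | push {0,1}
  [4] u=3 | in 00000 | out 01111 | ==
  [5] u=4 | in 01111 | out 11001 | prev 00000 | push {}
  [6] u=0 | in 11111 | out 11101 | prev 01101 | push {2,4}
  [7] u=1 | in 11011 | out 11011 | prev 00000 | push {0,3}
  [8] u=2 | in 11111 | out 11011 | prev 01011 | push {1}
  [9] u=4 | in 11111 | out 11001 | ==
  [10] u=0 | in 11111 | out 11101 | ==
  [11] u=3 | in 11011 | out 01111 | ==
  [12] u=1 | in 11011 | out 11011 | ==

Converged values:
  [0] 11101
  [1] 11011
  [2] 11011
  [3] 01111
  [4] 11001

11111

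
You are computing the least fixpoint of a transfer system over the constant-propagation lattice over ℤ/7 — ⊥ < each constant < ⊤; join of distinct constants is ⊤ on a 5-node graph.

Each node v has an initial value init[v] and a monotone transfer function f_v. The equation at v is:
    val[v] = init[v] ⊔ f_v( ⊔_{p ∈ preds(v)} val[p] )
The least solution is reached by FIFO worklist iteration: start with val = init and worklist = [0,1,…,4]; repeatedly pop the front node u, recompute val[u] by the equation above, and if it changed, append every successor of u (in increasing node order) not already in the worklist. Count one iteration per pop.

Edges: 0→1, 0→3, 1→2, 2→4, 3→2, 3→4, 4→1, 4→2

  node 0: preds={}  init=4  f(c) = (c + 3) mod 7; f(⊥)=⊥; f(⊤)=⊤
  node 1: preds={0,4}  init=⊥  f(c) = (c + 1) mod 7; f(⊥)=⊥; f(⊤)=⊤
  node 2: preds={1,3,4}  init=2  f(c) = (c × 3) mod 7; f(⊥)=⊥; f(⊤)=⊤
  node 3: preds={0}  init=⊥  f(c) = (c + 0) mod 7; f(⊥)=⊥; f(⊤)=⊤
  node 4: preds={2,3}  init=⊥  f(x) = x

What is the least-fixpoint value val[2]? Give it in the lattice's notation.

⊤

Trace (8 dequeues):
  [1] u=0 | in ⊥ | out 4 | ==
  [2] u=1 | in 4 | out 5 | prev ⊥ | push {}
  [3] u=2 | in 5 | out ⊤ | prev 2 | push {}
  [4] u=3 | in 4 | out 4 | prev ⊥ | push {2}
  [5] u=4 | in ⊤ | out ⊤ | prev ⊥ | push {1}
  [6] u=2 | in ⊤ | out ⊤ | ==
  [7] u=1 | in ⊤ | out ⊤ | prev 5 | push {2}
  [8] u=2 | in ⊤ | out ⊤ | ==

Converged values:
  [0] 4
  [1] ⊤
  [2] ⊤
  [3] 4
  [4] ⊤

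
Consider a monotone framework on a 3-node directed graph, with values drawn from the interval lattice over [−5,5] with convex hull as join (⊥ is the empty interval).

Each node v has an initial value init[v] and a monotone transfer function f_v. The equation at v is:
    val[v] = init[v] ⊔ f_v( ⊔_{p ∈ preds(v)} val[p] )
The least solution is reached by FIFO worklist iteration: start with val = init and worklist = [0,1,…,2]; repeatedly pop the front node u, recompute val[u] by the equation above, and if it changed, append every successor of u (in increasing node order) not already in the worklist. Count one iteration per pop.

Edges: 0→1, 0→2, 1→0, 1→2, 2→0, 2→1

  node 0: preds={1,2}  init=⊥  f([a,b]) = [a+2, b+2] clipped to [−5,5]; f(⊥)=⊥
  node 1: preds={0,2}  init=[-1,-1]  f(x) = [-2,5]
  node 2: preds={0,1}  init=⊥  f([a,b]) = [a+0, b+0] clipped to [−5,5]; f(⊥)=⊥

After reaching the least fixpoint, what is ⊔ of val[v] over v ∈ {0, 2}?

[-2,5]

Trace (6 dequeues):
  [1] u=0 | in [-1,-1] | out [1,1] | prev ⊥ | push {}
  [2] u=1 | in [1,1] | out [-2,5] | prev [-1,-1] | push {0}
  [3] u=2 | in [-2,5] | out [-2,5] | prev ⊥ | push {1}
  [4] u=0 | in [-2,5] | out [0,5] | prev [1,1] | push {2}
  [5] u=1 | in [-2,5] | out [-2,5] | ==
  [6] u=2 | in [-2,5] | out [-2,5] | ==

Converged values:
  [0] [0,5]
  [1] [-2,5]
  [2] [-2,5]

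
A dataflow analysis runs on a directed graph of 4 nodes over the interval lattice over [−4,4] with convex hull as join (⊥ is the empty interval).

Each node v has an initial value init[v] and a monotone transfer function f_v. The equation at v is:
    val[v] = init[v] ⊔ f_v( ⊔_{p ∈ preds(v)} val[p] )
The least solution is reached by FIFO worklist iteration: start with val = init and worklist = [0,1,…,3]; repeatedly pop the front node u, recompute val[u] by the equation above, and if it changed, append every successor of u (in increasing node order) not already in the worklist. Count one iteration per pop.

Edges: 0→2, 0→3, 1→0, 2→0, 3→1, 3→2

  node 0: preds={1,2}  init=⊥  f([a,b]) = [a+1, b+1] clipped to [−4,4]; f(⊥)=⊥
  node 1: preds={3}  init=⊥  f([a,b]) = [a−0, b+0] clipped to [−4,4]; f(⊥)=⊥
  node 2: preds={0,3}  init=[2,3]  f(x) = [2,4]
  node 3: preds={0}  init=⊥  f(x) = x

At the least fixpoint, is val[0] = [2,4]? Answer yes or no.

Worklist (8 pops):
  #1 pop 0: in=[2,3] → [3,4] (was ⊥); enqueue []
  #2 pop 1: in=⊥ → ⊥ (no change)
  #3 pop 2: in=[3,4] → [2,4] (was [2,3]); enqueue [0]
  #4 pop 3: in=[3,4] → [3,4] (was ⊥); enqueue [1,2]
  #5 pop 0: in=[2,4] → [3,4] (no change)
  #6 pop 1: in=[3,4] → [3,4] (was ⊥); enqueue [0]
  #7 pop 2: in=[3,4] → [2,4] (no change)
  #8 pop 0: in=[2,4] → [3,4] (no change)

Fixpoint:
  val[0] = [3,4]
  val[1] = [3,4]
  val[2] = [2,4]
  val[3] = [3,4]

no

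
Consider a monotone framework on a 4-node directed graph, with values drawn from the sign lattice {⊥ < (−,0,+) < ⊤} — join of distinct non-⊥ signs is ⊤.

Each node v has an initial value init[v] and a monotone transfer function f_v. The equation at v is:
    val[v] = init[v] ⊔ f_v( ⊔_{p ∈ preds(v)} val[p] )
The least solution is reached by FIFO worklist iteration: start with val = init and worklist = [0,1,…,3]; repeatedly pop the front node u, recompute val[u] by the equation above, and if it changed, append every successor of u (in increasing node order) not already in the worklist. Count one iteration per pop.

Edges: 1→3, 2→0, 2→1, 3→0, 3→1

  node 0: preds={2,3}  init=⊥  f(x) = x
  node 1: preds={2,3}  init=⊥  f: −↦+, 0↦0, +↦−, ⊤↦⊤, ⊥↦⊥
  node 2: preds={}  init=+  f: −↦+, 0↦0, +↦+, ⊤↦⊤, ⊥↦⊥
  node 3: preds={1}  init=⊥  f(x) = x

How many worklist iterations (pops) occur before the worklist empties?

Iteration log — 9 steps:
  step 1. node 0  ⊔preds=+  new=+  old=⊥  +wl: 
  step 2. node 1  ⊔preds=+  new=−  old=⊥  +wl: 
  step 3. node 2  ⊔preds=⊥  new=+  stable
  step 4. node 3  ⊔preds=−  new=−  old=⊥  +wl: 0,1
  step 5. node 0  ⊔preds=⊤  new=⊤  old=+  +wl: 
  step 6. node 1  ⊔preds=⊤  new=⊤  old=−  +wl: 3
  step 7. node 3  ⊔preds=⊤  new=⊤  old=−  +wl: 0,1
  step 8. node 0  ⊔preds=⊤  new=⊤  stable
  step 9. node 1  ⊔preds=⊤  new=⊤  stable

Least fixpoint reached:
  node 0: ⊤
  node 1: ⊤
  node 2: +
  node 3: ⊤

9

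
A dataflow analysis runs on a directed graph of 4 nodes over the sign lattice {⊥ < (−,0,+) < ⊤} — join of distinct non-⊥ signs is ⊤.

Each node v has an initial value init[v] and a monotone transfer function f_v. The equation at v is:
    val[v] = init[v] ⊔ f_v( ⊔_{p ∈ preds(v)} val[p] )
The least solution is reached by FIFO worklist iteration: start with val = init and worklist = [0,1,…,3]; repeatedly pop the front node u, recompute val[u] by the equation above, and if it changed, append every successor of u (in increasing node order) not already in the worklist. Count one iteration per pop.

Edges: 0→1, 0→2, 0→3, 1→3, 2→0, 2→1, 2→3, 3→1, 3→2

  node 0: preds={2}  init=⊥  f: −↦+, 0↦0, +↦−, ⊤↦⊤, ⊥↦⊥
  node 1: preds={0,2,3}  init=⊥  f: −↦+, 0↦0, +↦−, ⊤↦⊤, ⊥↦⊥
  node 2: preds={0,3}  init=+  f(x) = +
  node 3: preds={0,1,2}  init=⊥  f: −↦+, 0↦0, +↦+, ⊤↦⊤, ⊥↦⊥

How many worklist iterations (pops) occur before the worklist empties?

6

Worklist (6 pops):
  #1 pop 0: in=+ → − (was ⊥); enqueue []
  #2 pop 1: in=⊤ → ⊤ (was ⊥); enqueue []
  #3 pop 2: in=− → + (no change)
  #4 pop 3: in=⊤ → ⊤ (was ⊥); enqueue [1,2]
  #5 pop 1: in=⊤ → ⊤ (no change)
  #6 pop 2: in=⊤ → + (no change)

Fixpoint:
  val[0] = −
  val[1] = ⊤
  val[2] = +
  val[3] = ⊤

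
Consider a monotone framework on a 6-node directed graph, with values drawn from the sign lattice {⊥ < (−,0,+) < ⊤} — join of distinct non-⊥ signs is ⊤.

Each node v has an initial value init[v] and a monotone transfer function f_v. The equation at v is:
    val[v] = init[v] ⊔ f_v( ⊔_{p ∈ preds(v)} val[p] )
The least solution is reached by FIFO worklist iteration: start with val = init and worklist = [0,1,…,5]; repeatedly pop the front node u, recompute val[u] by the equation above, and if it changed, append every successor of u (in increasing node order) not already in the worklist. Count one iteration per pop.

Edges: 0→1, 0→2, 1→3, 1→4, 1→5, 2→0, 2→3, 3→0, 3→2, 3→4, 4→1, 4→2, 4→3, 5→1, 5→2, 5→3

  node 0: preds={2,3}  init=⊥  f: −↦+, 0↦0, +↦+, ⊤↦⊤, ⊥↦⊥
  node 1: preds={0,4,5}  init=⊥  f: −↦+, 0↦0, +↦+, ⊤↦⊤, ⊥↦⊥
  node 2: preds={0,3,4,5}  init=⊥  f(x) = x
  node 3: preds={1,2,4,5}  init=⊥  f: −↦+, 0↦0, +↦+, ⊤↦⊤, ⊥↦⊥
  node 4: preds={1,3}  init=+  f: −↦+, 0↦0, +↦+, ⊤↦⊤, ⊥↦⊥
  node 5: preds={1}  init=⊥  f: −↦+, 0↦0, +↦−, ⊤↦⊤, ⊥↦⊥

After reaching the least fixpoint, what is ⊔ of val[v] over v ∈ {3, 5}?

Worklist (16 pops):
  #1 pop 0: in=⊥ → ⊥ (no change)
  #2 pop 1: in=+ → + (was ⊥); enqueue []
  #3 pop 2: in=+ → + (was ⊥); enqueue [0]
  #4 pop 3: in=+ → + (was ⊥); enqueue [2]
  #5 pop 4: in=+ → + (no change)
  #6 pop 5: in=+ → − (was ⊥); enqueue [1,3]
  #7 pop 0: in=+ → + (was ⊥); enqueue []
  #8 pop 2: in=⊤ → ⊤ (was +); enqueue [0]
  #9 pop 1: in=⊤ → ⊤ (was +); enqueue [4,5]
  #10 pop 3: in=⊤ → ⊤ (was +); enqueue [2]
  #11 pop 0: in=⊤ → ⊤ (was +); enqueue [1]
  #12 pop 4: in=⊤ → ⊤ (was +); enqueue [3]
  #13 pop 5: in=⊤ → ⊤ (was −); enqueue []
  #14 pop 2: in=⊤ → ⊤ (no change)
  #15 pop 1: in=⊤ → ⊤ (no change)
  #16 pop 3: in=⊤ → ⊤ (no change)

Fixpoint:
  val[0] = ⊤
  val[1] = ⊤
  val[2] = ⊤
  val[3] = ⊤
  val[4] = ⊤
  val[5] = ⊤

⊤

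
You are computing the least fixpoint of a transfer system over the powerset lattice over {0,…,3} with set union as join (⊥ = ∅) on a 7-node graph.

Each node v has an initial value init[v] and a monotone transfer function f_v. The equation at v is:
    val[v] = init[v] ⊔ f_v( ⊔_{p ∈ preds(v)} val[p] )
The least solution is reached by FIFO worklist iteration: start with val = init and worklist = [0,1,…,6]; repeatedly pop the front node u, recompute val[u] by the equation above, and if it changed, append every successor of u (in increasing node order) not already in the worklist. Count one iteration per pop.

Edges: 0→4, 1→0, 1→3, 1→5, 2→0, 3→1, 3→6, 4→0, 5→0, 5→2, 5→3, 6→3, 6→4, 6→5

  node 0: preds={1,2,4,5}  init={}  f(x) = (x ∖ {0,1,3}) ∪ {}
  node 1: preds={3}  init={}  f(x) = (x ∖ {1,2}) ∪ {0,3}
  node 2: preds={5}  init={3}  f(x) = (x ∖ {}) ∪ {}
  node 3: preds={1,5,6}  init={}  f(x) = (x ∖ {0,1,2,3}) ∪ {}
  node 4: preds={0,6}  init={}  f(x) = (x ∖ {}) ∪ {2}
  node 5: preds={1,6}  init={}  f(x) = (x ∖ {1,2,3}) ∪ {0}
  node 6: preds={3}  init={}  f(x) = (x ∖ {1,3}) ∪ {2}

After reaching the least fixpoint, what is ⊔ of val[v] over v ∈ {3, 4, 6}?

{2}

Trace (13 dequeues):
  [1] u=0 | in {3} | out {} | ==
  [2] u=1 | in {} | out {0,3} | prev {} | push {0}
  [3] u=2 | in {} | out {3} | ==
  [4] u=3 | in {0,3} | out {} | ==
  [5] u=4 | in {} | out {2} | prev {} | push {}
  [6] u=5 | in {0,3} | out {0} | prev {} | push {2,3}
  [7] u=6 | in {} | out {2} | prev {} | push {4,5}
  [8] u=0 | in {0,2,3} | out {2} | prev {} | push {}
  [9] u=2 | in {0} | out {0,3} | prev {3} | push {0}
  [10] u=3 | in {0,2,3} | out {} | ==
  [11] u=4 | in {2} | out {2} | ==
  [12] u=5 | in {0,2,3} | out {0} | ==
  [13] u=0 | in {0,2,3} | out {2} | ==

Converged values:
  [0] {2}
  [1] {0,3}
  [2] {0,3}
  [3] {}
  [4] {2}
  [5] {0}
  [6] {2}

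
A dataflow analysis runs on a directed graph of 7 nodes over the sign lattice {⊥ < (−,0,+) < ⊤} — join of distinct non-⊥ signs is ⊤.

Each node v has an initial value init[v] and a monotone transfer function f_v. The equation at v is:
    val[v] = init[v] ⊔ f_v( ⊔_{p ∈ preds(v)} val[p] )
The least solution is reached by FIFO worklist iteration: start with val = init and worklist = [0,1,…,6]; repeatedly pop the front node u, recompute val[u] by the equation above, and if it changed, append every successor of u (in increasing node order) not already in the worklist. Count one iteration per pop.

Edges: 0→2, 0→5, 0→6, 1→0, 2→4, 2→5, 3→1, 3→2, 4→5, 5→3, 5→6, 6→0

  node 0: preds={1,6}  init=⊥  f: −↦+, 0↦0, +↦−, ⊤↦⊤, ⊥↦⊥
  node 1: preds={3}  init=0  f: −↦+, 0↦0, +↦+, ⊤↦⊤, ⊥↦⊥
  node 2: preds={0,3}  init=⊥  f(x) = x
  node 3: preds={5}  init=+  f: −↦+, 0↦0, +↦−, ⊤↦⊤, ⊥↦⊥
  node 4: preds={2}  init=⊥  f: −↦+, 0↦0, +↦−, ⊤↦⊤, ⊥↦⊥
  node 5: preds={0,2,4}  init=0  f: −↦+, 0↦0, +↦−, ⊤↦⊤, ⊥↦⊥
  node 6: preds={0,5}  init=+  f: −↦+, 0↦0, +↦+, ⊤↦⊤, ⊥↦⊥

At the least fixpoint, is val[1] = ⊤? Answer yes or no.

yes

Worklist (11 pops):
  #1 pop 0: in=⊤ → ⊤ (was ⊥); enqueue []
  #2 pop 1: in=+ → ⊤ (was 0); enqueue [0]
  #3 pop 2: in=⊤ → ⊤ (was ⊥); enqueue []
  #4 pop 3: in=0 → ⊤ (was +); enqueue [1,2]
  #5 pop 4: in=⊤ → ⊤ (was ⊥); enqueue []
  #6 pop 5: in=⊤ → ⊤ (was 0); enqueue [3]
  #7 pop 6: in=⊤ → ⊤ (was +); enqueue []
  #8 pop 0: in=⊤ → ⊤ (no change)
  #9 pop 1: in=⊤ → ⊤ (no change)
  #10 pop 2: in=⊤ → ⊤ (no change)
  #11 pop 3: in=⊤ → ⊤ (no change)

Fixpoint:
  val[0] = ⊤
  val[1] = ⊤
  val[2] = ⊤
  val[3] = ⊤
  val[4] = ⊤
  val[5] = ⊤
  val[6] = ⊤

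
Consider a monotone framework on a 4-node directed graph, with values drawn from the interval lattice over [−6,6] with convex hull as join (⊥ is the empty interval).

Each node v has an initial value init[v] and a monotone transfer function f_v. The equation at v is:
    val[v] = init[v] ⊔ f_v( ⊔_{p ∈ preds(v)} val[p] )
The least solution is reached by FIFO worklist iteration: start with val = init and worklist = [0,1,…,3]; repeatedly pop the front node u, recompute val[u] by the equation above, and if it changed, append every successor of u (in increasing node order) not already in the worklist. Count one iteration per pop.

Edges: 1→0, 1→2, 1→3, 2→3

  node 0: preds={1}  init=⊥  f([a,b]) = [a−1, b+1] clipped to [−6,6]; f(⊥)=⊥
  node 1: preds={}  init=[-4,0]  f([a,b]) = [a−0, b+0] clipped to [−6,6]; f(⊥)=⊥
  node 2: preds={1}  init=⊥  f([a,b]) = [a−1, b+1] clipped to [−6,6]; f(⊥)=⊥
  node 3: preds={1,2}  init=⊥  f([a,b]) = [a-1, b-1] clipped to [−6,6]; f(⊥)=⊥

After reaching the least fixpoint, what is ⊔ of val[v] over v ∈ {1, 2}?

Iteration log — 4 steps:
  step 1. node 0  ⊔preds=[-4,0]  new=[-5,1]  old=⊥  +wl: 
  step 2. node 1  ⊔preds=⊥  new=[-4,0]  stable
  step 3. node 2  ⊔preds=[-4,0]  new=[-5,1]  old=⊥  +wl: 
  step 4. node 3  ⊔preds=[-5,1]  new=[-6,0]  old=⊥  +wl: 

Least fixpoint reached:
  node 0: [-5,1]
  node 1: [-4,0]
  node 2: [-5,1]
  node 3: [-6,0]

[-5,1]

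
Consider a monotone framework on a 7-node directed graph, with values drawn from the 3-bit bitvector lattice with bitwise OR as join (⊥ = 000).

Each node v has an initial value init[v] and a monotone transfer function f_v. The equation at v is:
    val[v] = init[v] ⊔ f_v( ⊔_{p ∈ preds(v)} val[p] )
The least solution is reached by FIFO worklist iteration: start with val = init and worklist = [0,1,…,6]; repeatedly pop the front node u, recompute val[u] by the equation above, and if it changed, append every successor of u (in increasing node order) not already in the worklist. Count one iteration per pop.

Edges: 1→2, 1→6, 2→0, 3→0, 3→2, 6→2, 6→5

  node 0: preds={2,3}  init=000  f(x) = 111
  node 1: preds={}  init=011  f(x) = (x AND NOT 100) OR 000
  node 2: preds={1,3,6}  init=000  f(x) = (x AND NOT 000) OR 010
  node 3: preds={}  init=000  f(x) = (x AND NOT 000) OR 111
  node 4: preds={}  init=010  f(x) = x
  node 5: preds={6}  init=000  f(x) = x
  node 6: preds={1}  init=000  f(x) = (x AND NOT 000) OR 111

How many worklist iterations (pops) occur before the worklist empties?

Trace (11 dequeues):
  [1] u=0 | in 000 | out 111 | prev 000 | push {}
  [2] u=1 | in 000 | out 011 | ==
  [3] u=2 | in 011 | out 011 | prev 000 | push {0}
  [4] u=3 | in 000 | out 111 | prev 000 | push {2}
  [5] u=4 | in 000 | out 010 | ==
  [6] u=5 | in 000 | out 000 | ==
  [7] u=6 | in 011 | out 111 | prev 000 | push {5}
  [8] u=0 | in 111 | out 111 | ==
  [9] u=2 | in 111 | out 111 | prev 011 | push {0}
  [10] u=5 | in 111 | out 111 | prev 000 | push {}
  [11] u=0 | in 111 | out 111 | ==

Converged values:
  [0] 111
  [1] 011
  [2] 111
  [3] 111
  [4] 010
  [5] 111
  [6] 111

11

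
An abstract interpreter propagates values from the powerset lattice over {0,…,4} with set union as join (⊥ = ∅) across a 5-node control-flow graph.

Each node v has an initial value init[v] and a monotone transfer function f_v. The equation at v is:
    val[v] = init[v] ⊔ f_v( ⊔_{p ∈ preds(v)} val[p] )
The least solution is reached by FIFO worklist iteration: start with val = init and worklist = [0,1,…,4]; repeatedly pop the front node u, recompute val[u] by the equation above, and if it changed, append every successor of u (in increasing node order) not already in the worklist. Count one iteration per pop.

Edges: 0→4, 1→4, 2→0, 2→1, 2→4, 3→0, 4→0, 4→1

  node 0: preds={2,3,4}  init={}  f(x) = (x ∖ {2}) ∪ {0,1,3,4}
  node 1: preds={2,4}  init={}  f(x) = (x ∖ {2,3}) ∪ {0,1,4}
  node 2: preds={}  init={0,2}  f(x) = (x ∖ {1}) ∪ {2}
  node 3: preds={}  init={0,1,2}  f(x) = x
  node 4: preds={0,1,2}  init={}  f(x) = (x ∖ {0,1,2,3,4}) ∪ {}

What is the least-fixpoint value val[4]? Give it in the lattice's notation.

{}

Worklist (5 pops):
  #1 pop 0: in={0,1,2} → {0,1,3,4} (was {}); enqueue []
  #2 pop 1: in={0,2} → {0,1,4} (was {}); enqueue []
  #3 pop 2: in={} → {0,2} (no change)
  #4 pop 3: in={} → {0,1,2} (no change)
  #5 pop 4: in={0,1,2,3,4} → {} (no change)

Fixpoint:
  val[0] = {0,1,3,4}
  val[1] = {0,1,4}
  val[2] = {0,2}
  val[3] = {0,1,2}
  val[4] = {}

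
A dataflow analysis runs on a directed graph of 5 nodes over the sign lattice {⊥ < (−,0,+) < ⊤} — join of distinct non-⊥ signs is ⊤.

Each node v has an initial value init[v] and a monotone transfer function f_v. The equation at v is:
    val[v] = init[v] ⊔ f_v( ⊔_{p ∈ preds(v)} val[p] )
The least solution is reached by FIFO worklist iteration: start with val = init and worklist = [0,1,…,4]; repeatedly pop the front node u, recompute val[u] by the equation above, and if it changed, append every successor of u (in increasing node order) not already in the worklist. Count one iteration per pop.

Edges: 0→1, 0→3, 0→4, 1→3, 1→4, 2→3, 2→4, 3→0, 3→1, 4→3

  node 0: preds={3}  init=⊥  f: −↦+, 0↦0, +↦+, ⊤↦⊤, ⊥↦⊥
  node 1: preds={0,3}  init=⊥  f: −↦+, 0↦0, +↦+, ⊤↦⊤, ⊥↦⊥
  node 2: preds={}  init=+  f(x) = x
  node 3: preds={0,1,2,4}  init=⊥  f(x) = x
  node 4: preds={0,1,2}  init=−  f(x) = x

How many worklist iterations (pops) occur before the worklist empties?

Trace (9 dequeues):
  [1] u=0 | in ⊥ | out ⊥ | ==
  [2] u=1 | in ⊥ | out ⊥ | ==
  [3] u=2 | in ⊥ | out + | ==
  [4] u=3 | in ⊤ | out ⊤ | prev ⊥ | push {0,1}
  [5] u=4 | in + | out ⊤ | prev − | push {3}
  [6] u=0 | in ⊤ | out ⊤ | prev ⊥ | push {4}
  [7] u=1 | in ⊤ | out ⊤ | prev ⊥ | push {}
  [8] u=3 | in ⊤ | out ⊤ | ==
  [9] u=4 | in ⊤ | out ⊤ | ==

Converged values:
  [0] ⊤
  [1] ⊤
  [2] +
  [3] ⊤
  [4] ⊤

9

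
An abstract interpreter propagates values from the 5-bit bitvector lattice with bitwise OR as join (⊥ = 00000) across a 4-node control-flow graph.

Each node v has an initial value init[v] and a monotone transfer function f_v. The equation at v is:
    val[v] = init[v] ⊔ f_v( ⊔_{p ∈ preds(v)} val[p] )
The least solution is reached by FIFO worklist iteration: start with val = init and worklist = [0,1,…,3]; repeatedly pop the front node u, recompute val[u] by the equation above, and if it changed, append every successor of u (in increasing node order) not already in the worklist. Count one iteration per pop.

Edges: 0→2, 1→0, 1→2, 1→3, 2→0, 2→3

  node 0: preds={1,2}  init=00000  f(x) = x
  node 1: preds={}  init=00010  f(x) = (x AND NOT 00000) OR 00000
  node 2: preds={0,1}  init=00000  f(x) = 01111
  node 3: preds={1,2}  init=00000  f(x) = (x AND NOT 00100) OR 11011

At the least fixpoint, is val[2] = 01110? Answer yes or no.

no

Worklist (6 pops):
  #1 pop 0: in=00010 → 00010 (was 00000); enqueue []
  #2 pop 1: in=00000 → 00010 (no change)
  #3 pop 2: in=00010 → 01111 (was 00000); enqueue [0]
  #4 pop 3: in=01111 → 11011 (was 00000); enqueue []
  #5 pop 0: in=01111 → 01111 (was 00010); enqueue [2]
  #6 pop 2: in=01111 → 01111 (no change)

Fixpoint:
  val[0] = 01111
  val[1] = 00010
  val[2] = 01111
  val[3] = 11011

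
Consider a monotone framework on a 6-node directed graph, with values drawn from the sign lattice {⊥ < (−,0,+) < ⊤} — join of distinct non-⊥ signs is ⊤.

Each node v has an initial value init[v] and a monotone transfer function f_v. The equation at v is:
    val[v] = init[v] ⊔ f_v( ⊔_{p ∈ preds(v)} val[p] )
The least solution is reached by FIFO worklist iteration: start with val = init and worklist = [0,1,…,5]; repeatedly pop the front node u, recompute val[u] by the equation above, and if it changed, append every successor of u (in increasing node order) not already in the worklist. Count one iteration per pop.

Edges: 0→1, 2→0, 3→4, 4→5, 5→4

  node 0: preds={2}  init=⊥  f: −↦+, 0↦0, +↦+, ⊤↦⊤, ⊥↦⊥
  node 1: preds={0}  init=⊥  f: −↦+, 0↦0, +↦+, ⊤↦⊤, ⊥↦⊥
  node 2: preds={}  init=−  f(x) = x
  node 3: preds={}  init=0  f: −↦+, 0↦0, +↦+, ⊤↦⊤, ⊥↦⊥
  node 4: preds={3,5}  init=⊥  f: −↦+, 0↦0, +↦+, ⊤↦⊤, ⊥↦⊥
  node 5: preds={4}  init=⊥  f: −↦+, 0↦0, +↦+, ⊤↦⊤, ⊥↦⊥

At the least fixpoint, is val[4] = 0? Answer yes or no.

Trace (7 dequeues):
  [1] u=0 | in − | out + | prev ⊥ | push {}
  [2] u=1 | in + | out + | prev ⊥ | push {}
  [3] u=2 | in ⊥ | out − | ==
  [4] u=3 | in ⊥ | out 0 | ==
  [5] u=4 | in 0 | out 0 | prev ⊥ | push {}
  [6] u=5 | in 0 | out 0 | prev ⊥ | push {4}
  [7] u=4 | in 0 | out 0 | ==

Converged values:
  [0] +
  [1] +
  [2] −
  [3] 0
  [4] 0
  [5] 0

yes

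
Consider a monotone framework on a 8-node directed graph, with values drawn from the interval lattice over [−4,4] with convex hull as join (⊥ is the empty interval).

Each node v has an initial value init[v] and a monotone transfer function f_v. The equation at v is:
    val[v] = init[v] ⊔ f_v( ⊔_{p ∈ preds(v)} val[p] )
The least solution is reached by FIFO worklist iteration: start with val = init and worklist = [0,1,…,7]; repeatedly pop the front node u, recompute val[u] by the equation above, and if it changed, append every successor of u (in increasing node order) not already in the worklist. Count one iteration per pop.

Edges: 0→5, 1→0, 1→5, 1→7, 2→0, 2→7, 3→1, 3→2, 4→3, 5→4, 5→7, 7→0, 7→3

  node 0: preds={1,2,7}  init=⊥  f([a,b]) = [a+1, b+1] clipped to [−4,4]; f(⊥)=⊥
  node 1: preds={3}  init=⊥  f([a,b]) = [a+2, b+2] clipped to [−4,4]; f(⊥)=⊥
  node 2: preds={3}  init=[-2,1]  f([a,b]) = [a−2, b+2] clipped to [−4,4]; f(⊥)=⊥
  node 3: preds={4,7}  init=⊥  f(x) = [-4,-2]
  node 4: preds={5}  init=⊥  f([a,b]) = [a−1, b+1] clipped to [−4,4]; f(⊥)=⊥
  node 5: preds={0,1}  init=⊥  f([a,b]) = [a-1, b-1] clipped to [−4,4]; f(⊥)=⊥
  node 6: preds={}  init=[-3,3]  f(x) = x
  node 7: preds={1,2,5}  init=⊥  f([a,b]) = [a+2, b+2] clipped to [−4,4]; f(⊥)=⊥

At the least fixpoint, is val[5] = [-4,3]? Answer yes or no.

yes

Worklist (18 pops):
  #1 pop 0: in=[-2,1] → [-1,2] (was ⊥); enqueue []
  #2 pop 1: in=⊥ → ⊥ (no change)
  #3 pop 2: in=⊥ → [-2,1] (no change)
  #4 pop 3: in=⊥ → [-4,-2] (was ⊥); enqueue [1,2]
  #5 pop 4: in=⊥ → ⊥ (no change)
  #6 pop 5: in=[-1,2] → [-2,1] (was ⊥); enqueue [4]
  #7 pop 6: in=⊥ → [-3,3] (no change)
  #8 pop 7: in=[-2,1] → [0,3] (was ⊥); enqueue [0,3]
  #9 pop 1: in=[-4,-2] → [-2,0] (was ⊥); enqueue [5,7]
  #10 pop 2: in=[-4,-2] → [-4,1] (was [-2,1]); enqueue []
  #11 pop 4: in=[-2,1] → [-3,2] (was ⊥); enqueue []
  #12 pop 0: in=[-4,3] → [-3,4] (was [-1,2]); enqueue []
  #13 pop 3: in=[-3,3] → [-4,-2] (no change)
  #14 pop 5: in=[-3,4] → [-4,3] (was [-2,1]); enqueue [4]
  #15 pop 7: in=[-4,3] → [-2,4] (was [0,3]); enqueue [0,3]
  #16 pop 4: in=[-4,3] → [-4,4] (was [-3,2]); enqueue []
  #17 pop 0: in=[-4,4] → [-3,4] (no change)
  #18 pop 3: in=[-4,4] → [-4,-2] (no change)

Fixpoint:
  val[0] = [-3,4]
  val[1] = [-2,0]
  val[2] = [-4,1]
  val[3] = [-4,-2]
  val[4] = [-4,4]
  val[5] = [-4,3]
  val[6] = [-3,3]
  val[7] = [-2,4]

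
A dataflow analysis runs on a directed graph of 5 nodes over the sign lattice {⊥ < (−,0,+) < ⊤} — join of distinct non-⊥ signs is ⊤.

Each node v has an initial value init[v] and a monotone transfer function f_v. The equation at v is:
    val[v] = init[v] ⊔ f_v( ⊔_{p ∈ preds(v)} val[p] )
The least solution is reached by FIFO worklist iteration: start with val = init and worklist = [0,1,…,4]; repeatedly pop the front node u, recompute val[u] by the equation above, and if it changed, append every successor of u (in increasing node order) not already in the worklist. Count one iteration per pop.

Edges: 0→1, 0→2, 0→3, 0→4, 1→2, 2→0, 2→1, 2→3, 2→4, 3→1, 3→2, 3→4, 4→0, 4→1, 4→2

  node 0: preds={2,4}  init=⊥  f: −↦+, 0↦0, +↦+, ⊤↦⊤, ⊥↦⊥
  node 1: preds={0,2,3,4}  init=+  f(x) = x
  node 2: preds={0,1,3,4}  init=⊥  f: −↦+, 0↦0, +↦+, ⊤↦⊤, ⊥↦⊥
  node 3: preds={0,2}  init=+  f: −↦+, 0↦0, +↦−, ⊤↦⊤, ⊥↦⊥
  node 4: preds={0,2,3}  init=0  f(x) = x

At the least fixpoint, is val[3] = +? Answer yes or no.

Worklist (10 pops):
  #1 pop 0: in=0 → 0 (was ⊥); enqueue []
  #2 pop 1: in=⊤ → ⊤ (was +); enqueue []
  #3 pop 2: in=⊤ → ⊤ (was ⊥); enqueue [0,1]
  #4 pop 3: in=⊤ → ⊤ (was +); enqueue [2]
  #5 pop 4: in=⊤ → ⊤ (was 0); enqueue []
  #6 pop 0: in=⊤ → ⊤ (was 0); enqueue [3,4]
  #7 pop 1: in=⊤ → ⊤ (no change)
  #8 pop 2: in=⊤ → ⊤ (no change)
  #9 pop 3: in=⊤ → ⊤ (no change)
  #10 pop 4: in=⊤ → ⊤ (no change)

Fixpoint:
  val[0] = ⊤
  val[1] = ⊤
  val[2] = ⊤
  val[3] = ⊤
  val[4] = ⊤

no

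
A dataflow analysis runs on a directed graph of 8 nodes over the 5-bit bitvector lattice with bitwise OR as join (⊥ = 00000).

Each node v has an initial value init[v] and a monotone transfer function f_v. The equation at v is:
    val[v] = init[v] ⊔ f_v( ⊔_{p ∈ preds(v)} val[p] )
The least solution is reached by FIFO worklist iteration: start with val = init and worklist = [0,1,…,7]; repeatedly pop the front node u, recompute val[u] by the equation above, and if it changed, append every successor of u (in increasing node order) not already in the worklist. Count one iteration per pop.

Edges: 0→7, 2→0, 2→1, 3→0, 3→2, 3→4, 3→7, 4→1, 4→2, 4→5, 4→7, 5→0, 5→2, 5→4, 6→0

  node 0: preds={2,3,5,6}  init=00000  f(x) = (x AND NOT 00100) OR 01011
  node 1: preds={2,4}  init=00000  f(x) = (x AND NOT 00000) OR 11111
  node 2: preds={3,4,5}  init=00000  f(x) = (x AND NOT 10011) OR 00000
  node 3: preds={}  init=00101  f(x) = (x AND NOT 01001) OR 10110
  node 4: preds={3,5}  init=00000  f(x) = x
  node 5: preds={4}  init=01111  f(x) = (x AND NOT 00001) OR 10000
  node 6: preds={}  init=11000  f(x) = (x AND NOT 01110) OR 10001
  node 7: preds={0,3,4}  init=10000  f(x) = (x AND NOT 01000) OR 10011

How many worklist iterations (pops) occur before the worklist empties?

12

Worklist (12 pops):
  #1 pop 0: in=11111 → 11011 (was 00000); enqueue []
  #2 pop 1: in=00000 → 11111 (was 00000); enqueue []
  #3 pop 2: in=01111 → 01100 (was 00000); enqueue [0,1]
  #4 pop 3: in=00000 → 10111 (was 00101); enqueue [2]
  #5 pop 4: in=11111 → 11111 (was 00000); enqueue []
  #6 pop 5: in=11111 → 11111 (was 01111); enqueue [4]
  #7 pop 6: in=00000 → 11001 (was 11000); enqueue []
  #8 pop 7: in=11111 → 10111 (was 10000); enqueue []
  #9 pop 0: in=11111 → 11011 (no change)
  #10 pop 1: in=11111 → 11111 (no change)
  #11 pop 2: in=11111 → 01100 (no change)
  #12 pop 4: in=11111 → 11111 (no change)

Fixpoint:
  val[0] = 11011
  val[1] = 11111
  val[2] = 01100
  val[3] = 10111
  val[4] = 11111
  val[5] = 11111
  val[6] = 11001
  val[7] = 10111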